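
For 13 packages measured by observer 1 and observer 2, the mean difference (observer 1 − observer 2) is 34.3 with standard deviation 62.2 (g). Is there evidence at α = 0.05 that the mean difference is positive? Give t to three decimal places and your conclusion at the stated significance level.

H0: μ_d = 0; H1: μ_d > 0 (paired t-test on the differences, right-tailed).
t = d̄/(s_d/√n) = 34.3/(62.2/√13) = 1.988
df = n − 1 = 12
p-value = P(T ≥ 1.988) ≈ 0.0350
Since p ≈ 0.0350 < α = 0.05, reject H0; the data support H1.

t = 1.988; reject H0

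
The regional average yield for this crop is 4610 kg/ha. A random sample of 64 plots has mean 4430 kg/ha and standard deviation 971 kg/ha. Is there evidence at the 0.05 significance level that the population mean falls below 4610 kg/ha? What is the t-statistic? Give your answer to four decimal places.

-1.4830

H0: μ = 4610; H1: μ < 4610 (one-sample t-test, left-tailed).
t = (x̄ − μ₀)/(s/√n) = (4430 − 4610)/(971/√64) = -1.4830
df = n − 1 = 63
p-value = P(T ≤ -1.4830) ≈ 0.0715
Since p ≈ 0.0715 > α = 0.05, fail to reject H0; the data do not provide sufficient evidence against H0.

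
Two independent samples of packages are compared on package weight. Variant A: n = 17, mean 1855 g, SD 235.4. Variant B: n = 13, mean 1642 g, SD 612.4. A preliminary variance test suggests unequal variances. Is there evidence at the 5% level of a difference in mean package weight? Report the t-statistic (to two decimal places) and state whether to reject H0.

Let group 1 = variant A, group 2 = variant B. H0: μ_1 = μ_2; H1: μ_1 ≠ μ_2 (Welch's two-sample t-test, two-sided).
t = (x̄_1 − x̄_2)/√(s_1²/n_1 + s_2²/n_2) = (1855 − 1642)/√(235.4²/17 + 612.4²/13) = 1.19
Welch–Satterthwaite df ≈ 14.72
Two-sided p-value ≈ 0.253
Since p ≈ 0.253 > α = 0.05, fail to reject H0; the evidence is not statistically significant.

t = 1.19; fail to reject H0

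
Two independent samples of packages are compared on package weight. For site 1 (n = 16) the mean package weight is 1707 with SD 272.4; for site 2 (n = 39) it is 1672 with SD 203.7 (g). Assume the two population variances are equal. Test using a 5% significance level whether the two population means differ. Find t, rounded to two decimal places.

0.52

Let group 1 = site 1, group 2 = site 2. H0: μ_1 = μ_2; H1: μ_1 ≠ μ_2 (two-sample pooled-variance t-test, two-sided).
s_p² = [(16−1)·272.4² + (39−1)·203.7²]/(16+39−2) = 50750.7
t = (1707 − 1672)/√[50750.7·(1/16 + 1/39)] = 0.52
df = n₁ + n₂ − 2 = 53
Two-sided p-value ≈ 0.6029
Since p ≈ 0.6029 > α = 0.05, fail to reject H0; the evidence is not statistically significant.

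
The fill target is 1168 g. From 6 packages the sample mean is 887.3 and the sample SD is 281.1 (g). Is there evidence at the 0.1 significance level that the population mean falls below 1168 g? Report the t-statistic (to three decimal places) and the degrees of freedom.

t = -2.446, df = 5

H0: μ = 1168; H1: μ < 1168 (one-sample t-test, left-tailed).
t = (x̄ − μ₀)/(s/√n) = (887.3 − 1168)/(281.1/√6) = -2.446
df = n − 1 = 5
p-value = P(T ≤ -2.446) ≈ 0.029
Since p ≈ 0.029 < α = 0.1, reject H0; the data support H1.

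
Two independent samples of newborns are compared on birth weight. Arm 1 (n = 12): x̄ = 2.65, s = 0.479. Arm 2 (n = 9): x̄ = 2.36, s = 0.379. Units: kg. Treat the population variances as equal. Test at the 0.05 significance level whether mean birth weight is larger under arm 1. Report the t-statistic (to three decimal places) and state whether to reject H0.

Let group 1 = arm 1, group 2 = arm 2. H0: μ_1 = μ_2; H1: μ_1 > μ_2 (two-sample pooled-variance t-test, right-tailed).
s_p² = [(12−1)·0.479² + (9−1)·0.379²]/(12+9−2) = 0.193315
t = (2.65 − 2.36)/√[0.193315·(1/12 + 1/9)] = 1.496
df = n₁ + n₂ − 2 = 19
p-value = P(T ≥ 1.496) ≈ 0.0756
Since p ≈ 0.0756 > α = 0.05, fail to reject H0; the data do not provide sufficient evidence against H0.

t = 1.496; fail to reject H0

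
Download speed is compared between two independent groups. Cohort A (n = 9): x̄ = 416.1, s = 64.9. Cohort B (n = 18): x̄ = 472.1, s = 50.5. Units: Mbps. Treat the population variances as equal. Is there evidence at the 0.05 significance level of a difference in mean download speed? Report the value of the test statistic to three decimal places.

-2.471

Let group 1 = cohort A, group 2 = cohort B. H0: μ_1 = μ_2; H1: μ_1 ≠ μ_2 (two-sample pooled-variance t-test, two-sided).
s_p² = [(9−1)·64.9² + (18−1)·50.5²]/(9+18−2) = 3082.01
t = (416.1 − 472.1)/√[3082.01·(1/9 + 1/18)] = -2.471
df = n₁ + n₂ − 2 = 25
Two-sided p-value ≈ 0.0206
Since p ≈ 0.0206 < α = 0.05, reject H0; the evidence is statistically significant.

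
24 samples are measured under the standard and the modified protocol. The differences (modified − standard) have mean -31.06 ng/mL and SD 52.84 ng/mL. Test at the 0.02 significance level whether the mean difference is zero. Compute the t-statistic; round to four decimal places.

-2.8797

H0: μ_d = 0; H1: μ_d ≠ 0 (paired t-test on the differences, two-sided).
t = d̄/(s_d/√n) = -31.06/(52.84/√24) = -2.8797
df = n − 1 = 23
Two-sided p-value ≈ 0.0085
Since p ≈ 0.0085 < α = 0.02, reject H0; the data support H1.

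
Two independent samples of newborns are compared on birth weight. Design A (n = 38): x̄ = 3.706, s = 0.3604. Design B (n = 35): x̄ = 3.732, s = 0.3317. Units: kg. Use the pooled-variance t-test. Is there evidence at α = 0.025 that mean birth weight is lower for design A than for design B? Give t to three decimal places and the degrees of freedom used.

t = -0.320, df = 71

Let group 1 = design A, group 2 = design B. H0: μ_1 = μ_2; H1: μ_1 < μ_2 (two-sample pooled-variance t-test, left-tailed).
s_p² = [(38−1)·0.3604² + (35−1)·0.3317²]/(38+35−2) = 0.120376
t = (3.706 − 3.732)/√[0.120376·(1/38 + 1/35)] = -0.320
df = n₁ + n₂ − 2 = 71
p-value = P(T ≤ -0.320) ≈ 0.375
Since p ≈ 0.375 > α = 0.025, fail to reject H0; the evidence is not statistically significant.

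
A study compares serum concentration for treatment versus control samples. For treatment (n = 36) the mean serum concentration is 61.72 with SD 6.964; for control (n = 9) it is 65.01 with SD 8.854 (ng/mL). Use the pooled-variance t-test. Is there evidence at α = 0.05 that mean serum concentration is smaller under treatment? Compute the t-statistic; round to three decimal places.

-1.201

Let group 1 = treatment, group 2 = control. H0: μ_1 = μ_2; H1: μ_1 < μ_2 (two-sample pooled-variance t-test, left-tailed).
s_p² = [(36−1)·6.964² + (9−1)·8.854²]/(36+9−2) = 54.0593
t = (61.72 − 65.01)/√[54.0593·(1/36 + 1/9)] = -1.201
df = n₁ + n₂ − 2 = 43
p-value = P(T ≤ -1.201) ≈ 0.1182
Since p ≈ 0.1182 > α = 0.05, fail to reject H0; the evidence is not statistically significant.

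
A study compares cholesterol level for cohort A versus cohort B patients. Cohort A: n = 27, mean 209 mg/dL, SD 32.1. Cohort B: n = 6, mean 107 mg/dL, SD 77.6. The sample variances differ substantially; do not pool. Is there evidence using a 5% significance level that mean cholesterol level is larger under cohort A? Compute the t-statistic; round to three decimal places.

3.160

Let group 1 = cohort A, group 2 = cohort B. H0: μ_1 = μ_2; H1: μ_1 > μ_2 (Welch's two-sample t-test, right-tailed).
t = (x̄_1 − x̄_2)/√(s_1²/n_1 + s_2²/n_2) = (209 − 107)/√(32.1²/27 + 77.6²/6) = 3.160
Welch–Satterthwaite df ≈ 5.39
p-value = P(T ≥ 3.160) ≈ 0.011
Since p ≈ 0.011 < α = 0.05, reject H0; the data support H1.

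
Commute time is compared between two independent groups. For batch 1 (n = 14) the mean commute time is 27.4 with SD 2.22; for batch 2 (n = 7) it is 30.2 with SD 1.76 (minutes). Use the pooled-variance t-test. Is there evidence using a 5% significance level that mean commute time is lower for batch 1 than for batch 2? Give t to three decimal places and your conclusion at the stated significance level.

t = -2.900; reject H0

Let group 1 = batch 1, group 2 = batch 2. H0: μ_1 = μ_2; H1: μ_1 < μ_2 (two-sample pooled-variance t-test, left-tailed).
s_p² = [(14−1)·2.22² + (7−1)·1.76²]/(14+7−2) = 4.35025
t = (27.4 − 30.2)/√[4.35025·(1/14 + 1/7)] = -2.900
df = n₁ + n₂ − 2 = 19
p-value = P(T ≤ -2.900) ≈ 0.0046
Since p ≈ 0.0046 < α = 0.05, reject H0; the data support H1.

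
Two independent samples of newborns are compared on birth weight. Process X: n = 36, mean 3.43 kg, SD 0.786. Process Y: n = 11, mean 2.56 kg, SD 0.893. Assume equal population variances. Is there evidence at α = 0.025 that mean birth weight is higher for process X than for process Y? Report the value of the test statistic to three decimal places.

Let group 1 = process X, group 2 = process Y. H0: μ_1 = μ_2; H1: μ_1 > μ_2 (two-sample pooled-variance t-test, right-tailed).
s_p² = [(36−1)·0.786² + (11−1)·0.893²]/(36+11−2) = 0.657719
t = (3.43 − 2.56)/√[0.657719·(1/36 + 1/11)] = 3.114
df = n₁ + n₂ − 2 = 45
p-value = P(T ≥ 3.114) ≈ 0.0016
Since p ≈ 0.0016 < α = 0.025, reject H0; the data support H1.

3.114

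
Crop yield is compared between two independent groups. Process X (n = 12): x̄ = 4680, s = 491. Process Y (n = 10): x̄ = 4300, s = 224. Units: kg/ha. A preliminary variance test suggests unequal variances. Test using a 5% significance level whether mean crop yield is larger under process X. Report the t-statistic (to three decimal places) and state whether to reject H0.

Let group 1 = process X, group 2 = process Y. H0: μ_1 = μ_2; H1: μ_1 > μ_2 (Welch's two-sample t-test, right-tailed).
t = (x̄_1 − x̄_2)/√(s_1²/n_1 + s_2²/n_2) = (4680 − 4300)/√(491²/12 + 224²/10) = 2.398
Welch–Satterthwaite df ≈ 15.96
p-value = P(T ≥ 2.398) ≈ 0.0145
Since p ≈ 0.0145 < α = 0.05, reject H0; the evidence is statistically significant.

t = 2.398; reject H0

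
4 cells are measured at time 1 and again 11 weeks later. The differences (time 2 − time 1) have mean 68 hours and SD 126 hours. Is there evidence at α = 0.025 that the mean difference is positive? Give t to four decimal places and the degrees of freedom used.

H0: μ_d = 0; H1: μ_d > 0 (paired t-test on the differences, right-tailed).
t = d̄/(s_d/√n) = 68/(126/√4) = 1.0794
df = n − 1 = 3
p-value = P(T ≥ 1.0794) ≈ 0.180
Since p ≈ 0.180 > α = 0.025, fail to reject H0; the data do not provide sufficient evidence against H0.

t = 1.0794, df = 3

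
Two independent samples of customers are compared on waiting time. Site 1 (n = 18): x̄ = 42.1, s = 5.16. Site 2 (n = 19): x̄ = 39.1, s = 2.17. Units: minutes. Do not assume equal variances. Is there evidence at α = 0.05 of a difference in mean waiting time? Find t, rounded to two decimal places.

Let group 1 = site 1, group 2 = site 2. H0: μ_1 = μ_2; H1: μ_1 ≠ μ_2 (Welch's two-sample t-test, two-sided).
t = (x̄_1 − x̄_2)/√(s_1²/n_1 + s_2²/n_2) = (42.1 − 39.1)/√(5.16²/18 + 2.17²/19) = 2.28
Welch–Satterthwaite df ≈ 22.58
Two-sided p-value ≈ 0.032
Since p ≈ 0.032 < α = 0.05, reject H0; the data support H1.

2.28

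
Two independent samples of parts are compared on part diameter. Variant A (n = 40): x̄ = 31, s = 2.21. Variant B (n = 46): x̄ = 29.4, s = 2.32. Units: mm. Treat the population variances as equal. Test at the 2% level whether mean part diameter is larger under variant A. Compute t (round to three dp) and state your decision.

Let group 1 = variant A, group 2 = variant B. H0: μ_1 = μ_2; H1: μ_1 > μ_2 (two-sample pooled-variance t-test, right-tailed).
s_p² = [(40−1)·2.21² + (46−1)·2.32²]/(40+46−2) = 5.15105
t = (31 − 29.4)/√[5.15105·(1/40 + 1/46)] = 3.261
df = n₁ + n₂ − 2 = 84
p-value = P(T ≥ 3.261) ≈ 0.001
Since p ≈ 0.001 < α = 0.02, reject H0; the data support H1.

t = 3.261; reject H0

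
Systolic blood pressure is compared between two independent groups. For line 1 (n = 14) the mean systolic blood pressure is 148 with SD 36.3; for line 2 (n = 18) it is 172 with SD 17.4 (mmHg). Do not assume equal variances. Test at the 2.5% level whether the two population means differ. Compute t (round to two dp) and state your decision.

Let group 1 = line 1, group 2 = line 2. H0: μ_1 = μ_2; H1: μ_1 ≠ μ_2 (Welch's two-sample t-test, two-sided).
t = (x̄_1 − x̄_2)/√(s_1²/n_1 + s_2²/n_2) = (148 − 172)/√(36.3²/14 + 17.4²/18) = -2.28
Welch–Satterthwaite df ≈ 17.63
Two-sided p-value ≈ 0.035
Since p ≈ 0.035 > α = 0.025, fail to reject H0; the evidence is not statistically significant.

t = -2.28; fail to reject H0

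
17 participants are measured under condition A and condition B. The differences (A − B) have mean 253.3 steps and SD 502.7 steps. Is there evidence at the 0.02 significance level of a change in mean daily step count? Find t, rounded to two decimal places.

H0: μ_d = 0; H1: μ_d ≠ 0 (paired t-test on the differences, two-sided).
t = d̄/(s_d/√n) = 253.3/(502.7/√17) = 2.08
df = n − 1 = 16
Two-sided p-value ≈ 0.0542
Since p ≈ 0.0542 > α = 0.02, fail to reject H0; the evidence is not statistically significant.

2.08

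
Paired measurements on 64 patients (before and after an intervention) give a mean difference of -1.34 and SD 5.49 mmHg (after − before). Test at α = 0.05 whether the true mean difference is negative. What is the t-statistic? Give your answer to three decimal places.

H0: μ_d = 0; H1: μ_d < 0 (paired t-test on the differences, left-tailed).
t = d̄/(s_d/√n) = -1.34/(5.49/√64) = -1.953
df = n − 1 = 63
p-value = P(T ≤ -1.953) ≈ 0.028
Since p ≈ 0.028 < α = 0.05, reject H0; the data support H1.

-1.953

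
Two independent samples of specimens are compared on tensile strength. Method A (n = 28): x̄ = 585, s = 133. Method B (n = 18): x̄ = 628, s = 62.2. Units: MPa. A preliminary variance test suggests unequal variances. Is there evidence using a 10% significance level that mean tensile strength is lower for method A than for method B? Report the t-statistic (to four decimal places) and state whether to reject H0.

Let group 1 = method A, group 2 = method B. H0: μ_1 = μ_2; H1: μ_1 < μ_2 (Welch's two-sample t-test, left-tailed).
t = (x̄_1 − x̄_2)/√(s_1²/n_1 + s_2²/n_2) = (585 − 628)/√(133²/28 + 62.2²/18) = -1.4778
Welch–Satterthwaite df ≈ 40.97
p-value = P(T ≤ -1.4778) ≈ 0.0736
Since p ≈ 0.0736 < α = 0.1, reject H0; the evidence is statistically significant.

t = -1.4778; reject H0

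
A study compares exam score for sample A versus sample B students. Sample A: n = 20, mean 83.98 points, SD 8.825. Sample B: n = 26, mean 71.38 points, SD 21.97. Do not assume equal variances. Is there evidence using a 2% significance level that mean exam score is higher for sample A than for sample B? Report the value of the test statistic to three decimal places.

Let group 1 = sample A, group 2 = sample B. H0: μ_1 = μ_2; H1: μ_1 > μ_2 (Welch's two-sample t-test, right-tailed).
t = (x̄_1 − x̄_2)/√(s_1²/n_1 + s_2²/n_2) = (83.98 − 71.38)/√(8.825²/20 + 21.97²/26) = 2.659
Welch–Satterthwaite df ≈ 34.59
p-value = P(T ≥ 2.659) ≈ 0.006
Since p ≈ 0.006 < α = 0.02, reject H0; the evidence is statistically significant.

2.659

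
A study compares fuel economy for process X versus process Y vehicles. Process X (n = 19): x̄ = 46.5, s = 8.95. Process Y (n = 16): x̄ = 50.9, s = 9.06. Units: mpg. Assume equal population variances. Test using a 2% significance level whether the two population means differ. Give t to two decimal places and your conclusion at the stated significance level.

Let group 1 = process X, group 2 = process Y. H0: μ_1 = μ_2; H1: μ_1 ≠ μ_2 (two-sample pooled-variance t-test, two-sided).
s_p² = [(19−1)·8.95² + (16−1)·9.06²]/(19+16−2) = 81.003
t = (46.5 − 50.9)/√[81.003·(1/19 + 1/16)] = -1.44
df = n₁ + n₂ − 2 = 33
Two-sided p-value ≈ 0.159
Since p ≈ 0.159 > α = 0.02, fail to reject H0; the evidence is not statistically significant.

t = -1.44; fail to reject H0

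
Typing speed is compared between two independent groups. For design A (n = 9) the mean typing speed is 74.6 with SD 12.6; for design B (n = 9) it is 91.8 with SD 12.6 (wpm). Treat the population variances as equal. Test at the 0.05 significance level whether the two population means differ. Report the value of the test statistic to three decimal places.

-2.896

Let group 1 = design A, group 2 = design B. H0: μ_1 = μ_2; H1: μ_1 ≠ μ_2 (two-sample pooled-variance t-test, two-sided).
s_p² = [(9−1)·12.6² + (9−1)·12.6²]/(9+9−2) = 158.76
t = (74.6 − 91.8)/√[158.76·(1/9 + 1/9)] = -2.896
df = n₁ + n₂ − 2 = 16
Two-sided p-value ≈ 0.0105
Since p ≈ 0.0105 < α = 0.05, reject H0; the data support H1.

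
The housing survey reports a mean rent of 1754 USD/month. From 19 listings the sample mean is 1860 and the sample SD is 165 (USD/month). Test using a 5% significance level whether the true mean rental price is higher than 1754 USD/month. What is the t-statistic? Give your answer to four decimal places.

2.8003

H0: μ = 1754; H1: μ > 1754 (one-sample t-test, right-tailed).
t = (x̄ − μ₀)/(s/√n) = (1860 − 1754)/(165/√19) = 2.8003
df = n − 1 = 18
p-value = P(T ≥ 2.8003) ≈ 0.0059
Since p ≈ 0.0059 < α = 0.05, reject H0; the data support H1.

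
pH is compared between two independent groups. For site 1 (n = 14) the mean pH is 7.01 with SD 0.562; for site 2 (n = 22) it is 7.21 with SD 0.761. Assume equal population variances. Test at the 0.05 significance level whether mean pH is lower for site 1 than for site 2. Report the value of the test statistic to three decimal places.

-0.846

Let group 1 = site 1, group 2 = site 2. H0: μ_1 = μ_2; H1: μ_1 < μ_2 (two-sample pooled-variance t-test, left-tailed).
s_p² = [(14−1)·0.562² + (22−1)·0.761²]/(14+22−2) = 0.478456
t = (7.01 − 7.21)/√[0.478456·(1/14 + 1/22)] = -0.846
df = n₁ + n₂ − 2 = 34
p-value = P(T ≤ -0.846) ≈ 0.202
Since p ≈ 0.202 > α = 0.05, fail to reject H0; the evidence is not statistically significant.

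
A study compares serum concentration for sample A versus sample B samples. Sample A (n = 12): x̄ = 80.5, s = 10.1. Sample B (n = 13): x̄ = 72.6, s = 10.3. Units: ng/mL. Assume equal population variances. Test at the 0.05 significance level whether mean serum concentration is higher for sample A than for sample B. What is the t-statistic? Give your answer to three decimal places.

Let group 1 = sample A, group 2 = sample B. H0: μ_1 = μ_2; H1: μ_1 > μ_2 (two-sample pooled-variance t-test, right-tailed).
s_p² = [(12−1)·10.1² + (13−1)·10.3²]/(12+13−2) = 104.139
t = (80.5 − 72.6)/√[104.139·(1/12 + 1/13)] = 1.934
df = n₁ + n₂ − 2 = 23
p-value = P(T ≥ 1.934) ≈ 0.033
Since p ≈ 0.033 < α = 0.05, reject H0; the data support H1.

1.934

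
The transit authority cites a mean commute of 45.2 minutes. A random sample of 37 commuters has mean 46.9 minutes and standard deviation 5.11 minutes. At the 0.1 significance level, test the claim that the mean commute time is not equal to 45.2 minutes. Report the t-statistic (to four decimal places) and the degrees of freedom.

H0: μ = 45.2; H1: μ ≠ 45.2 (one-sample t-test, two-sided).
t = (x̄ − μ₀)/(s/√n) = (46.9 − 45.2)/(5.11/√37) = 2.0236
df = n − 1 = 36
Two-sided p-value ≈ 0.050
Since p ≈ 0.050 < α = 0.1, reject H0; the evidence is statistically significant.

t = 2.0236, df = 36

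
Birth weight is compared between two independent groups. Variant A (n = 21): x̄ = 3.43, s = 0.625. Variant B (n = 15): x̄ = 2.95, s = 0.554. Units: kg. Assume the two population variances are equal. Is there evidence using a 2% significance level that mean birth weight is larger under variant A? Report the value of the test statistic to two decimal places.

Let group 1 = variant A, group 2 = variant B. H0: μ_1 = μ_2; H1: μ_1 > μ_2 (two-sample pooled-variance t-test, right-tailed).
s_p² = [(21−1)·0.625² + (15−1)·0.554²]/(21+15−2) = 0.356157
t = (3.43 − 2.95)/√[0.356157·(1/21 + 1/15)] = 2.38
df = n₁ + n₂ − 2 = 34
p-value = P(T ≥ 2.38) ≈ 0.0116
Since p ≈ 0.0116 < α = 0.02, reject H0; the data support H1.

2.38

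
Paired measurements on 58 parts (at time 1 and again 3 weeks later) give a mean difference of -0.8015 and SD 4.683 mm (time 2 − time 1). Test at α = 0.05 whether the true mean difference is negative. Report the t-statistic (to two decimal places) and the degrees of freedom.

t = -1.30, df = 57

H0: μ_d = 0; H1: μ_d < 0 (paired t-test on the differences, left-tailed).
t = d̄/(s_d/√n) = -0.8015/(4.683/√58) = -1.30
df = n − 1 = 57
p-value = P(T ≤ -1.30) ≈ 0.0988
Since p ≈ 0.0988 > α = 0.05, fail to reject H0; the evidence is not statistically significant.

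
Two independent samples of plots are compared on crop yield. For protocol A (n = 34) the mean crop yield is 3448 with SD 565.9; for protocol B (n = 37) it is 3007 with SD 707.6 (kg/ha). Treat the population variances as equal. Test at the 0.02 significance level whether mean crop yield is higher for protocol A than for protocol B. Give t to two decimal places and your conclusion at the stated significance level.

Let group 1 = protocol A, group 2 = protocol B. H0: μ_1 = μ_2; H1: μ_1 > μ_2 (two-sample pooled-variance t-test, right-tailed).
s_p² = [(34−1)·565.9² + (37−1)·707.6²]/(34+37−2) = 414393
t = (3448 − 3007)/√[414393·(1/34 + 1/37)] = 2.88
df = n₁ + n₂ − 2 = 69
p-value = P(T ≥ 2.88) ≈ 0.0026
Since p ≈ 0.0026 < α = 0.02, reject H0; the data support H1.

t = 2.88; reject H0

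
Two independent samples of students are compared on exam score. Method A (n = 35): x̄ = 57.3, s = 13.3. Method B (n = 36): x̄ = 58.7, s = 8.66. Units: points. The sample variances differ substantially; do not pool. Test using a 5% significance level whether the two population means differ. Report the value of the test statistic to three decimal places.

Let group 1 = method A, group 2 = method B. H0: μ_1 = μ_2; H1: μ_1 ≠ μ_2 (Welch's two-sample t-test, two-sided).
t = (x̄_1 − x̄_2)/√(s_1²/n_1 + s_2²/n_2) = (57.3 − 58.7)/√(13.3²/35 + 8.66²/36) = -0.524
Welch–Satterthwaite df ≈ 58.20
Two-sided p-value ≈ 0.602
Since p ≈ 0.602 > α = 0.05, fail to reject H0; the data do not provide sufficient evidence against H0.

-0.524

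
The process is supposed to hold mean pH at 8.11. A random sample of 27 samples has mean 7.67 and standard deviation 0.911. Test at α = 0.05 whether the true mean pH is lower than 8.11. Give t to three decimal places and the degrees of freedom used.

H0: μ = 8.11; H1: μ < 8.11 (one-sample t-test, left-tailed).
t = (x̄ − μ₀)/(s/√n) = (7.67 − 8.11)/(0.911/√27) = -2.510
df = n − 1 = 26
p-value = P(T ≤ -2.510) ≈ 0.009
Since p ≈ 0.009 < α = 0.05, reject H0; the evidence is statistically significant.

t = -2.510, df = 26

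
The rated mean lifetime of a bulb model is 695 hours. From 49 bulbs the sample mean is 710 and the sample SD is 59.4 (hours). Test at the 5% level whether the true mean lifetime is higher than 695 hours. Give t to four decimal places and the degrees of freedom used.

t = 1.7677, df = 48

H0: μ = 695; H1: μ > 695 (one-sample t-test, right-tailed).
t = (x̄ − μ₀)/(s/√n) = (710 − 695)/(59.4/√49) = 1.7677
df = n − 1 = 48
p-value = P(T ≥ 1.7677) ≈ 0.0417
Since p ≈ 0.0417 < α = 0.05, reject H0; the data support H1.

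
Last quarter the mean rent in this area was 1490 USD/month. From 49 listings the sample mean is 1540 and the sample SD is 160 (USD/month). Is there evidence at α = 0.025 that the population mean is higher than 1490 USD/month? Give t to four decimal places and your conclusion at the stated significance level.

H0: μ = 1490; H1: μ > 1490 (one-sample t-test, right-tailed).
t = (x̄ − μ₀)/(s/√n) = (1540 − 1490)/(160/√49) = 2.1875
df = n − 1 = 48
p-value = P(T ≥ 2.1875) ≈ 0.0168
Since p ≈ 0.0168 < α = 0.025, reject H0; the data support H1.

t = 2.1875; reject H0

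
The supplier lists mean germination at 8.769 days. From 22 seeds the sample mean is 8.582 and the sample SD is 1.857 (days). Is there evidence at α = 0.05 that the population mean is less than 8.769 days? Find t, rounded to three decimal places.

H0: μ = 8.769; H1: μ < 8.769 (one-sample t-test, left-tailed).
t = (x̄ − μ₀)/(s/√n) = (8.582 − 8.769)/(1.857/√22) = -0.472
df = n − 1 = 21
p-value = P(T ≤ -0.472) ≈ 0.321
Since p ≈ 0.321 > α = 0.05, fail to reject H0; the evidence is not statistically significant.

-0.472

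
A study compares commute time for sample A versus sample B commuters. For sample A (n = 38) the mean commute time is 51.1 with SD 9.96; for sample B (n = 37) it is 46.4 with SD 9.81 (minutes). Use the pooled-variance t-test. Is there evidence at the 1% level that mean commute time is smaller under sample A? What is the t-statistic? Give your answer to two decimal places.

2.06

Let group 1 = sample A, group 2 = sample B. H0: μ_1 = μ_2; H1: μ_1 < μ_2 (two-sample pooled-variance t-test, left-tailed).
s_p² = [(38−1)·9.96² + (37−1)·9.81²]/(38+37−2) = 97.7392
t = (51.1 − 46.4)/√[97.7392·(1/38 + 1/37)] = 2.06
df = n₁ + n₂ − 2 = 73
p-value = P(T ≤ 2.06) ≈ 0.9784
Since p ≈ 0.9784 > α = 0.01, fail to reject H0; the data do not provide sufficient evidence against H0.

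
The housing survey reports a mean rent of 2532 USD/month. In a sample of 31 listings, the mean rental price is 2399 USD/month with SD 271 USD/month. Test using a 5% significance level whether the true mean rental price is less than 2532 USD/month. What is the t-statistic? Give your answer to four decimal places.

H0: μ = 2532; H1: μ < 2532 (one-sample t-test, left-tailed).
t = (x̄ − μ₀)/(s/√n) = (2399 − 2532)/(271/√31) = -2.7325
df = n − 1 = 30
p-value = P(T ≤ -2.7325) ≈ 0.0052
Since p ≈ 0.0052 < α = 0.05, reject H0; the evidence is statistically significant.

-2.7325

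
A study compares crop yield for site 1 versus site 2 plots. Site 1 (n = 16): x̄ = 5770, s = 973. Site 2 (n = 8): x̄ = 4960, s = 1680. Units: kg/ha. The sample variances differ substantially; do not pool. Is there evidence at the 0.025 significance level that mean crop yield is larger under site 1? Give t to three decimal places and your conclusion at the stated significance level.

t = 1.262; fail to reject H0

Let group 1 = site 1, group 2 = site 2. H0: μ_1 = μ_2; H1: μ_1 > μ_2 (Welch's two-sample t-test, right-tailed).
t = (x̄_1 − x̄_2)/√(s_1²/n_1 + s_2²/n_2) = (5770 − 4960)/√(973²/16 + 1680²/8) = 1.262
Welch–Satterthwaite df ≈ 9.42
p-value = P(T ≥ 1.262) ≈ 0.119
Since p ≈ 0.119 > α = 0.025, fail to reject H0; the data do not provide sufficient evidence against H0.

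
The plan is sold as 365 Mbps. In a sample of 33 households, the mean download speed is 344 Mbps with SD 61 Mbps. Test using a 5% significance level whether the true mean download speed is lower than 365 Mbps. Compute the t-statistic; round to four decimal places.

H0: μ = 365; H1: μ < 365 (one-sample t-test, left-tailed).
t = (x̄ − μ₀)/(s/√n) = (344 − 365)/(61/√33) = -1.9776
df = n − 1 = 32
p-value = P(T ≤ -1.9776) ≈ 0.0283
Since p ≈ 0.0283 < α = 0.05, reject H0; the evidence is statistically significant.

-1.9776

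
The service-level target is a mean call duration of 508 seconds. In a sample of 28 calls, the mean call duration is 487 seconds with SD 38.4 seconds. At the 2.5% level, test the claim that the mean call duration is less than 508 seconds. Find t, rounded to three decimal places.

H0: μ = 508; H1: μ < 508 (one-sample t-test, left-tailed).
t = (x̄ − μ₀)/(s/√n) = (487 − 508)/(38.4/√28) = -2.894
df = n − 1 = 27
p-value = P(T ≤ -2.894) ≈ 0.004
Since p ≈ 0.004 < α = 0.025, reject H0; the data support H1.

-2.894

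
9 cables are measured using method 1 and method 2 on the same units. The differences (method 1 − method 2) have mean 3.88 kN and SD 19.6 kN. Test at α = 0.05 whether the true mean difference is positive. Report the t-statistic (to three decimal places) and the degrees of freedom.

H0: μ_d = 0; H1: μ_d > 0 (paired t-test on the differences, right-tailed).
t = d̄/(s_d/√n) = 3.88/(19.6/√9) = 0.594
df = n − 1 = 8
p-value = P(T ≥ 0.594) ≈ 0.285
Since p ≈ 0.285 > α = 0.05, fail to reject H0; the evidence is not statistically significant.

t = 0.594, df = 8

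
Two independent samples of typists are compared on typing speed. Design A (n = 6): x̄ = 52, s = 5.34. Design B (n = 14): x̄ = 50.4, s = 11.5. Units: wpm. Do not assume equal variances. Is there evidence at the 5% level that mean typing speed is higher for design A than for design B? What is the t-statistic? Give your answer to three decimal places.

Let group 1 = design A, group 2 = design B. H0: μ_1 = μ_2; H1: μ_1 > μ_2 (Welch's two-sample t-test, right-tailed).
t = (x̄_1 − x̄_2)/√(s_1²/n_1 + s_2²/n_2) = (52 − 50.4)/√(5.34²/6 + 11.5²/14) = 0.425
Welch–Satterthwaite df ≈ 17.71
p-value = P(T ≥ 0.425) ≈ 0.338
Since p ≈ 0.338 > α = 0.05, fail to reject H0; the data do not provide sufficient evidence against H0.

0.425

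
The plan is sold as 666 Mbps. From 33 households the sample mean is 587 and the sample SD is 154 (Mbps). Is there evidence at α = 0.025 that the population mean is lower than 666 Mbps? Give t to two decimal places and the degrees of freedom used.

t = -2.95, df = 32

H0: μ = 666; H1: μ < 666 (one-sample t-test, left-tailed).
t = (x̄ − μ₀)/(s/√n) = (587 − 666)/(154/√33) = -2.95
df = n − 1 = 32
p-value = P(T ≤ -2.95) ≈ 0.003
Since p ≈ 0.003 < α = 0.025, reject H0; the evidence is statistically significant.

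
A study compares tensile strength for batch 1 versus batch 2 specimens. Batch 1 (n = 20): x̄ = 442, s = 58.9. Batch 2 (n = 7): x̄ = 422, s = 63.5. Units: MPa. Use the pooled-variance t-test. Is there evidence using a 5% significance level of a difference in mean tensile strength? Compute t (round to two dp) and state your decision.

t = 0.76; fail to reject H0

Let group 1 = batch 1, group 2 = batch 2. H0: μ_1 = μ_2; H1: μ_1 ≠ μ_2 (two-sample pooled-variance t-test, two-sided).
s_p² = [(20−1)·58.9² + (7−1)·63.5²]/(20+7−2) = 3604.34
t = (442 − 422)/√[3604.34·(1/20 + 1/7)] = 0.76
df = n₁ + n₂ − 2 = 25
Two-sided p-value ≈ 0.4552
Since p ≈ 0.4552 > α = 0.05, fail to reject H0; the data do not provide sufficient evidence against H0.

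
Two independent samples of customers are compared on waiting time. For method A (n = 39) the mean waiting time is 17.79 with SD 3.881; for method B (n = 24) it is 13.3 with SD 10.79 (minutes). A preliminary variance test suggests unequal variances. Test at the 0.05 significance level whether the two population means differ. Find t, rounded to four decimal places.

1.9620

Let group 1 = method A, group 2 = method B. H0: μ_1 = μ_2; H1: μ_1 ≠ μ_2 (Welch's two-sample t-test, two-sided).
t = (x̄_1 − x̄_2)/√(s_1²/n_1 + s_2²/n_2) = (17.79 − 13.3)/√(3.881²/39 + 10.79²/24) = 1.9620
Welch–Satterthwaite df ≈ 26.71
Two-sided p-value ≈ 0.0603
Since p ≈ 0.0603 > α = 0.05, fail to reject H0; the data do not provide sufficient evidence against H0.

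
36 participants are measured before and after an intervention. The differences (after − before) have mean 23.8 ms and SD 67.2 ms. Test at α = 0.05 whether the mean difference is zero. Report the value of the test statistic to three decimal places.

2.125

H0: μ_d = 0; H1: μ_d ≠ 0 (paired t-test on the differences, two-sided).
t = d̄/(s_d/√n) = 23.8/(67.2/√36) = 2.125
df = n − 1 = 35
Two-sided p-value ≈ 0.0407
Since p ≈ 0.0407 < α = 0.05, reject H0; the evidence is statistically significant.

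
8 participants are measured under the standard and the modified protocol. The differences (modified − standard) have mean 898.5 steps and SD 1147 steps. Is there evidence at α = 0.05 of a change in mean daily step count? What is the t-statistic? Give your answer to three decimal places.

H0: μ_d = 0; H1: μ_d ≠ 0 (paired t-test on the differences, two-sided).
t = d̄/(s_d/√n) = 898.5/(1147/√8) = 2.216
df = n − 1 = 7
Two-sided p-value ≈ 0.062
Since p ≈ 0.062 > α = 0.05, fail to reject H0; the evidence is not statistically significant.

2.216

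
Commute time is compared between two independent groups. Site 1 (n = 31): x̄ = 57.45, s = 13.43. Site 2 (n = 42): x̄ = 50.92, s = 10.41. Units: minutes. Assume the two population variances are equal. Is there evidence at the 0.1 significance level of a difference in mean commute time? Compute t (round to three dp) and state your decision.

Let group 1 = site 1, group 2 = site 2. H0: μ_1 = μ_2; H1: μ_1 ≠ μ_2 (two-sample pooled-variance t-test, two-sided).
s_p² = [(31−1)·13.43² + (42−1)·10.41²]/(31+42−2) = 138.789
t = (57.45 − 50.92)/√[138.789·(1/31 + 1/42)] = 2.341
df = n₁ + n₂ − 2 = 71
Two-sided p-value ≈ 0.0221
Since p ≈ 0.0221 < α = 0.1, reject H0; the evidence is statistically significant.

t = 2.341; reject H0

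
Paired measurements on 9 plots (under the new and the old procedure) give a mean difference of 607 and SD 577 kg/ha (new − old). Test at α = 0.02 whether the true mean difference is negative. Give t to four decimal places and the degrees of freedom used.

H0: μ_d = 0; H1: μ_d < 0 (paired t-test on the differences, left-tailed).
t = d̄/(s_d/√n) = 607/(577/√9) = 3.1560
df = n − 1 = 8
p-value = P(T ≤ 3.1560) ≈ 0.993
Since p ≈ 0.993 > α = 0.02, fail to reject H0; the data do not provide sufficient evidence against H0.

t = 3.1560, df = 8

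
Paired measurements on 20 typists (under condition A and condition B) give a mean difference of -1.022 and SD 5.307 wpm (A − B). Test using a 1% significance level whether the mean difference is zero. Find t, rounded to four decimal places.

H0: μ_d = 0; H1: μ_d ≠ 0 (paired t-test on the differences, two-sided).
t = d̄/(s_d/√n) = -1.022/(5.307/√20) = -0.8612
df = n − 1 = 19
Two-sided p-value ≈ 0.3999
Since p ≈ 0.3999 > α = 0.01, fail to reject H0; the data do not provide sufficient evidence against H0.

-0.8612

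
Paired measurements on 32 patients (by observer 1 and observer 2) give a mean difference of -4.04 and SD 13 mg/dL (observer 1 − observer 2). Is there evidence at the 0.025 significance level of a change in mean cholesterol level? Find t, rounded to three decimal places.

-1.758

H0: μ_d = 0; H1: μ_d ≠ 0 (paired t-test on the differences, two-sided).
t = d̄/(s_d/√n) = -4.04/(13/√32) = -1.758
df = n − 1 = 31
Two-sided p-value ≈ 0.089
Since p ≈ 0.089 > α = 0.025, fail to reject H0; the data do not provide sufficient evidence against H0.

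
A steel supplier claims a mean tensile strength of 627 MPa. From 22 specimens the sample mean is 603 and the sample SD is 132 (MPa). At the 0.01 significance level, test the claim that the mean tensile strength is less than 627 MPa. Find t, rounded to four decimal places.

H0: μ = 627; H1: μ < 627 (one-sample t-test, left-tailed).
t = (x̄ − μ₀)/(s/√n) = (603 − 627)/(132/√22) = -0.8528
df = n − 1 = 21
p-value = P(T ≤ -0.8528) ≈ 0.2017
Since p ≈ 0.2017 > α = 0.01, fail to reject H0; the data do not provide sufficient evidence against H0.

-0.8528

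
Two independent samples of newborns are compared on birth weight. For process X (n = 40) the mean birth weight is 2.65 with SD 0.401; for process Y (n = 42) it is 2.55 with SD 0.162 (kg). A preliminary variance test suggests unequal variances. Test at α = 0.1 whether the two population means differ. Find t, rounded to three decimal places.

1.467

Let group 1 = process X, group 2 = process Y. H0: μ_1 = μ_2; H1: μ_1 ≠ μ_2 (Welch's two-sample t-test, two-sided).
t = (x̄_1 − x̄_2)/√(s_1²/n_1 + s_2²/n_2) = (2.65 − 2.55)/√(0.401²/40 + 0.162²/42) = 1.467
Welch–Satterthwaite df ≈ 50.90
Two-sided p-value ≈ 0.1485
Since p ≈ 0.1485 > α = 0.1, fail to reject H0; the data do not provide sufficient evidence against H0.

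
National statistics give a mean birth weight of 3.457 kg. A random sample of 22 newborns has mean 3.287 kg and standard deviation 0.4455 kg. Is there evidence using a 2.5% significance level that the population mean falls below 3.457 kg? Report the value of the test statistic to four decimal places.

H0: μ = 3.457; H1: μ < 3.457 (one-sample t-test, left-tailed).
t = (x̄ − μ₀)/(s/√n) = (3.287 − 3.457)/(0.4455/√22) = -1.7898
df = n − 1 = 21
p-value = P(T ≤ -1.7898) ≈ 0.044
Since p ≈ 0.044 > α = 0.025, fail to reject H0; the data do not provide sufficient evidence against H0.

-1.7898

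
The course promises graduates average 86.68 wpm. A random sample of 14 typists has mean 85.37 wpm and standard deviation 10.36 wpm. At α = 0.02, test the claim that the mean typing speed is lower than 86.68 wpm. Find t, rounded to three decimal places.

H0: μ = 86.68; H1: μ < 86.68 (one-sample t-test, left-tailed).
t = (x̄ − μ₀)/(s/√n) = (85.37 − 86.68)/(10.36/√14) = -0.473
df = n − 1 = 13
p-value = P(T ≤ -0.473) ≈ 0.3220
Since p ≈ 0.3220 > α = 0.02, fail to reject H0; the evidence is not statistically significant.

-0.473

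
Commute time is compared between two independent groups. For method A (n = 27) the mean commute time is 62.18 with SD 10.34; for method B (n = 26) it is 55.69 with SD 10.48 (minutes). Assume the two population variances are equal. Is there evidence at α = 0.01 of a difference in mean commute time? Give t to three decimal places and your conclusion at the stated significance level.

t = 2.269; fail to reject H0

Let group 1 = method A, group 2 = method B. H0: μ_1 = μ_2; H1: μ_1 ≠ μ_2 (two-sample pooled-variance t-test, two-sided).
s_p² = [(27−1)·10.34² + (26−1)·10.48²]/(27+26−2) = 108.344
t = (62.18 − 55.69)/√[108.344·(1/27 + 1/26)] = 2.269
df = n₁ + n₂ − 2 = 51
Two-sided p-value ≈ 0.028
Since p ≈ 0.028 > α = 0.01, fail to reject H0; the data do not provide sufficient evidence against H0.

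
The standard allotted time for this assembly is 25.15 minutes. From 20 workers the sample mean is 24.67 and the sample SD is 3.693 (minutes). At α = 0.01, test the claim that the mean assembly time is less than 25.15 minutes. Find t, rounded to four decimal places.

H0: μ = 25.15; H1: μ < 25.15 (one-sample t-test, left-tailed).
t = (x̄ − μ₀)/(s/√n) = (24.67 − 25.15)/(3.693/√20) = -0.5813
df = n − 1 = 19
p-value = P(T ≤ -0.5813) ≈ 0.2839
Since p ≈ 0.2839 > α = 0.01, fail to reject H0; the evidence is not statistically significant.

-0.5813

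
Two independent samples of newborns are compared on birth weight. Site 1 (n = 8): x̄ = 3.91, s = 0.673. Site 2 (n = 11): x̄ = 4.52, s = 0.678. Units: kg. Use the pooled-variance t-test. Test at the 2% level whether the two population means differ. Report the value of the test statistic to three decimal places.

-1.942

Let group 1 = site 1, group 2 = site 2. H0: μ_1 = μ_2; H1: μ_1 ≠ μ_2 (two-sample pooled-variance t-test, two-sided).
s_p² = [(8−1)·0.673² + (11−1)·0.678²]/(8+11−2) = 0.456903
t = (3.91 − 4.52)/√[0.456903·(1/8 + 1/11)] = -1.942
df = n₁ + n₂ − 2 = 17
Two-sided p-value ≈ 0.069
Since p ≈ 0.069 > α = 0.02, fail to reject H0; the data do not provide sufficient evidence against H0.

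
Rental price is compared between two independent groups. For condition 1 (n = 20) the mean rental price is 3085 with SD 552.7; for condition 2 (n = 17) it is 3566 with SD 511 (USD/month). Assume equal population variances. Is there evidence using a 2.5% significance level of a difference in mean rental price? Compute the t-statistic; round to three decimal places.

-2.730

Let group 1 = condition 1, group 2 = condition 2. H0: μ_1 = μ_2; H1: μ_1 ≠ μ_2 (two-sample pooled-variance t-test, two-sided).
s_p² = [(20−1)·552.7² + (17−1)·511²]/(20+17−2) = 285200
t = (3085 − 3566)/√[285200·(1/20 + 1/17)] = -2.730
df = n₁ + n₂ − 2 = 35
Two-sided p-value ≈ 0.010
Since p ≈ 0.010 < α = 0.025, reject H0; the evidence is statistically significant.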